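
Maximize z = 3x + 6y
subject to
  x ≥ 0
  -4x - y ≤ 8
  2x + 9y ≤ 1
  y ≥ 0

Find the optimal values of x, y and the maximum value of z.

x = 1/2, y = 0, maximum z = 3/2

Vertices and z = 3x + 6y:
  (0, 1/9) → z = 2/3
  (0, 0) → z = 0
  (1/2, 0) → z = 3/2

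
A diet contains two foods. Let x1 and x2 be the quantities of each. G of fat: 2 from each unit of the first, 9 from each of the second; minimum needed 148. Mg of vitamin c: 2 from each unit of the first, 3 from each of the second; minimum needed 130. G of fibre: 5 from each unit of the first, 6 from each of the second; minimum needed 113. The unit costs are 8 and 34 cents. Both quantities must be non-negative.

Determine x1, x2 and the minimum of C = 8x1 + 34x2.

Extreme points and C = 8x1 + 34x2:
  (0, 130/3) → C = 4420/3
  (74, 0) → C = 592
  (121/2, 3) → C = 586
The feasible region is unbounded (it extends along (0, 1), (1, 0)), but C strictly increases along every unbounded feasible direction, so there is no improving ray and the minimum is attained at a vertex.

The binding constraints are 2x1 + 9x2 = 148 and 2x1 + 3x2 = 130.
Solving simultaneously gives x1 = 121/2, x2 = 3.

x1 = 121/2, x2 = 3, minimum C = 586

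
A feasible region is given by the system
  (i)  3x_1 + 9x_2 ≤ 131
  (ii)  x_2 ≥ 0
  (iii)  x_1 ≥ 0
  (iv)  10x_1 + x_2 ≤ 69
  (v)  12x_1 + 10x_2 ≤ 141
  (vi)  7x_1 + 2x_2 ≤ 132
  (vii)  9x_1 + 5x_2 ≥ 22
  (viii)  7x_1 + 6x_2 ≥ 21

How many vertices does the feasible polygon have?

Pairwise boundary intersections that survive every other constraint:
  (69/10, 0)
  (3, 0)
  (0, 141/10)
  (0, 22/5)
  (549/88, 291/44)
  (27/19, 35/19)

6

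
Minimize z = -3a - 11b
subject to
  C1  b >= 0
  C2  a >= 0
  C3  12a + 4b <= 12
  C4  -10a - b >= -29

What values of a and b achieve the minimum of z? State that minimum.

Vertices and z = -3a - 11b:
  (0, 0) → z = 0
  (1, 0) → z = -3
  (0, 3) → z = -33

The binding constraints are a = 0 and 12a + 4b = 12.
Solving simultaneously gives a = 0, b = 3.

a = 0, b = 3, minimum z = -33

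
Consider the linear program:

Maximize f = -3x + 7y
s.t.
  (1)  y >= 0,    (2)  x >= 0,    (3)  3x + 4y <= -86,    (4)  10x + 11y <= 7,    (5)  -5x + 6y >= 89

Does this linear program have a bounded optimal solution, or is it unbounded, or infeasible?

The boundaries y = 0 and 3x + 4y = -86 meet at (-86/3, 0), but that point violates x ≥ 0. Every candidate vertex is excluded by some other constraint, so the feasible region is empty.

infeasible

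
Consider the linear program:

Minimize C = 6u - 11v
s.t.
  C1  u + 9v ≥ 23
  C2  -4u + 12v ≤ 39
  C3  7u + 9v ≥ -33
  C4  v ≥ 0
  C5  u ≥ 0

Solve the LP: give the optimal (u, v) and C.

Extreme points and C = 6u - 11v:
  (23, 0) → C = 138
  (0, 23/9) → C = -253/9
  (0, 13/4) → C = -143/4
The feasible region is unbounded (it extends along (3, 1), (1, 0)), but C strictly increases along every unbounded feasible direction, so there is no improving ray and the minimum is attained at a vertex.

At the optimal vertex, -4u + 12v = 39 and u = 0.
Solving simultaneously gives u = 0, v = 13/4.

u = 0, v = 13/4, minimum C = -143/4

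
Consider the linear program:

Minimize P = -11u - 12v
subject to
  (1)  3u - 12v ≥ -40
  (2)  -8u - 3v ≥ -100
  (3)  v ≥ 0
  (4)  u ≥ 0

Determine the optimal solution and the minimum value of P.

The optimum lies where 3u - 12v = -40 and -8u - 3v = -100.
Solving simultaneously gives u = 72/7, v = 124/21.

u = 72/7, v = 124/21, minimum P = -184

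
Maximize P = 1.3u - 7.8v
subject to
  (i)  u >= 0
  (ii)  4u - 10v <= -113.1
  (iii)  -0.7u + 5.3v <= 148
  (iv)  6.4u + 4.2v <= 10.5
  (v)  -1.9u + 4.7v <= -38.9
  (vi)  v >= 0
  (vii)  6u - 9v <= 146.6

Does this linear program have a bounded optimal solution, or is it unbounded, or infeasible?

infeasible

The boundaries v = 0 and 6u - 9v = 146.6 meet at (733/30, 0), but that point violates 4u - 10v ≤ -113.1. Every candidate vertex is excluded by some other constraint, so the feasible region is empty.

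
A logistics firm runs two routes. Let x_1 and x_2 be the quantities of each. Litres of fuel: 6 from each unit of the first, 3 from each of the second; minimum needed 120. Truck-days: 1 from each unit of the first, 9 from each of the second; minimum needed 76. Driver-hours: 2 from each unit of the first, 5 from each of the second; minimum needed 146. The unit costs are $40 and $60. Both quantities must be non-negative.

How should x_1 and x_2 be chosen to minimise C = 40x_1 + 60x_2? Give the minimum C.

Vertices and C = 40x_1 + 60x_2:
  (0, 40) → C = 2400
  (76, 0) → C = 3040
  (27/4, 53/2) → C = 1860
  (934/13, 6/13) → C = 37720/13
The feasible region is unbounded (it extends along (0, 1), (1, 0)), but C strictly increases along every unbounded feasible direction, so there is no improving ray and the minimum is attained at a vertex.

x_1 = 27/4, x_2 = 53/2, minimum C = 1860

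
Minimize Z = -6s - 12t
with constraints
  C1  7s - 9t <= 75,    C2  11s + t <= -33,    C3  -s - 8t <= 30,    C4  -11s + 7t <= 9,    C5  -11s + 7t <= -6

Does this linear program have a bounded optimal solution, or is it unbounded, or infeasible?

infeasible

The boundaries 7s - 9t = 75 and 11s + t = -33 meet at (-111/53, -528/53), but that point violates -s - 8t ≤ 30. Every candidate vertex is excluded by some other constraint, so the feasible region is empty.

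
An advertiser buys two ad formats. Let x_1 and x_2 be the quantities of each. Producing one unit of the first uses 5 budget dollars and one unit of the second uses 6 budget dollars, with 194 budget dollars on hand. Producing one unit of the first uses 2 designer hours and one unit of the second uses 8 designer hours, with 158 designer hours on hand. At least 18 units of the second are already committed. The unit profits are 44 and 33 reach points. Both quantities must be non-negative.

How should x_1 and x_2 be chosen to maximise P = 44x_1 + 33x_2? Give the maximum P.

Extreme points and P = 44x_1 + 33x_2:
  (0, 79/4) → P = 2607/4
  (0, 18) → P = 594
  (7, 18) → P = 902

x_1 = 7, x_2 = 18, maximum P = 902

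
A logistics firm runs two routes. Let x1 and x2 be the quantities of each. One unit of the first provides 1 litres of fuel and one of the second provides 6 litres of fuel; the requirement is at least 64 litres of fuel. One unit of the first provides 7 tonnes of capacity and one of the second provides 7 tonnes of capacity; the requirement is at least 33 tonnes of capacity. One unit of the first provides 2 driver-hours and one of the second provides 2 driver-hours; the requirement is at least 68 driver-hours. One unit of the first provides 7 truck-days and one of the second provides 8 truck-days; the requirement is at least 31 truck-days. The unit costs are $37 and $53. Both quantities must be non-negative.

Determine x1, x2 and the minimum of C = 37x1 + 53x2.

x1 = 28, x2 = 6, minimum C = 1354

Extreme points and C = 37x1 + 53x2:
  (0, 34) → C = 1802
  (64, 0) → C = 2368
  (28, 6) → C = 1354
The feasible region is unbounded (it extends along (0, 1), (1, 0)), but C strictly increases along every unbounded feasible direction, so there is no improving ray and the minimum is attained at a vertex.

At the optimal vertex, x1 + 6x2 = 64 and 2x1 + 2x2 = 68.
Solving simultaneously gives x1 = 28, x2 = 6.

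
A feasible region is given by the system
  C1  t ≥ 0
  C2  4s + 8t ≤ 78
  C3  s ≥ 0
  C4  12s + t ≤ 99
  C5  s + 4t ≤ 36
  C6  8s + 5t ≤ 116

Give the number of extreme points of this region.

Intersecting each pair of boundary lines and keeping only the points that satisfy every inequality leaves:
  (0, 0)
  (33/4, 0)
  (357/46, 135/23)
  (3, 33/4)
  (0, 9)

5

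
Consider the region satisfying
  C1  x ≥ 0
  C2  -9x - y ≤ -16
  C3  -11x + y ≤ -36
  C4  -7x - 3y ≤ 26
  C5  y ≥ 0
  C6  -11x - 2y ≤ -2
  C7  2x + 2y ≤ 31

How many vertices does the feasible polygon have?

Intersecting each pair of boundary lines and keeping only the points that satisfy every inequality leaves:
  (36/11, 0)
  (103/24, 269/24)
  (31/2, 0)

3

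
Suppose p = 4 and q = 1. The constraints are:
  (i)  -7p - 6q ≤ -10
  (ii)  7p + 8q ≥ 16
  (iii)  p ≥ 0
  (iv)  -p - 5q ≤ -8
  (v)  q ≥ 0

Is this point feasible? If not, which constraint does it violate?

(i): -34 ≤ -10 ✓
(ii): 36 ≥ 16 ✓
(iii): 4 ≥ 0 ✓
(iv): -9 ≤ -8 ✓
(v): 1 ≥ 0 ✓

feasible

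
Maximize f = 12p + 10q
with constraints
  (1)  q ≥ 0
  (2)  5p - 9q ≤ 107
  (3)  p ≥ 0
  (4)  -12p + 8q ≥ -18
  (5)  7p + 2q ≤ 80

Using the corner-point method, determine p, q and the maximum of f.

Feasible corners and f = 12p + 10q:
  (0, 0) → f = 0
  (3/2, 0) → f = 18
  (0, 40) → f = 400
  (169/20, 417/40) → f = 4113/20

p = 0, q = 40, maximum f = 400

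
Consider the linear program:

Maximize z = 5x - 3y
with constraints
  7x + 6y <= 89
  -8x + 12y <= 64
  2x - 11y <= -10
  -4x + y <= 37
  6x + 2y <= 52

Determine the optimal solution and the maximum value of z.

The optimum lies where 2x - 11y = -10 and 6x + 2y = 52.
Solving simultaneously gives x = 276/35, y = 82/35.

x = 276/35, y = 82/35, maximum z = 162/5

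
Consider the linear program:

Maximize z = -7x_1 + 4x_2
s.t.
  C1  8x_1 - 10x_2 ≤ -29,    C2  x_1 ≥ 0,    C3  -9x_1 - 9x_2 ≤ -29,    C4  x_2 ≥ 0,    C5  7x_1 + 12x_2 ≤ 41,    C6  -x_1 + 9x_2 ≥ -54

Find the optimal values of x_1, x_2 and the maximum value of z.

x_1 = 0, x_2 = 41/12, maximum z = 41/3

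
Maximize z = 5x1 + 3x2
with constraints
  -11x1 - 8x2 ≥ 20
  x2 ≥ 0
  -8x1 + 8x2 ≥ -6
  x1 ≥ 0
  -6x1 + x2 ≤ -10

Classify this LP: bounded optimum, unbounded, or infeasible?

The boundaries -8x1 + 8x2 = -6 and -6x1 + x2 = -10 meet at (37/20, 11/10), but that point violates -11x1 - 8x2 ≥ 20. Every candidate vertex is excluded by some other constraint, so the feasible region is empty.

infeasible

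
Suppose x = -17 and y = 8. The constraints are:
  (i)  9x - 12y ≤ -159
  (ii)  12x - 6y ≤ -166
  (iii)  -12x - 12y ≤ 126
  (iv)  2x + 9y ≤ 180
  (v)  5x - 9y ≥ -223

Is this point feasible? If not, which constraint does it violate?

(i): -249 ≤ -159 ✓
(ii): -252 ≤ -166 ✓
(iii): 108 ≤ 126 ✓
(iv): 38 ≤ 180 ✓
(v): -157 ≥ -223 ✓

feasible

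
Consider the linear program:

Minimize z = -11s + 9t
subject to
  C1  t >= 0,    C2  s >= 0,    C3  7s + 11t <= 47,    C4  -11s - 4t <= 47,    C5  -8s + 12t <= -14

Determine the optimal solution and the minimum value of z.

Corner points and z = -11s + 9t:
  (47/7, 0) → z = -517/7
  (7/4, 0) → z = -77/4
  (359/86, 139/86) → z = -1349/43

The optimum lies where t = 0 and 7s + 11t = 47.
Solving simultaneously gives s = 47/7, t = 0.

s = 47/7, t = 0, minimum z = -517/7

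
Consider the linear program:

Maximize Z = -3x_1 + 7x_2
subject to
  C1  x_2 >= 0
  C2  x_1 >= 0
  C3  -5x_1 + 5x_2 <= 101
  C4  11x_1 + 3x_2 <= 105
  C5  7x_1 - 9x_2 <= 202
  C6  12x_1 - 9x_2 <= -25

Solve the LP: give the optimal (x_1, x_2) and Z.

x_1 = 111/35, x_2 = 818/35, maximum Z = 5393/35

Vertices and Z = -3x_1 + 7x_2:
  (0, 101/5) → Z = 707/5
  (0, 25/9) → Z = 175/9
  (111/35, 818/35) → Z = 5393/35
  (58/9, 307/27) → Z = 1627/27

At the optimal vertex, -5x_1 + 5x_2 = 101 and 11x_1 + 3x_2 = 105.
Solving simultaneously gives x_1 = 111/35, x_2 = 818/35.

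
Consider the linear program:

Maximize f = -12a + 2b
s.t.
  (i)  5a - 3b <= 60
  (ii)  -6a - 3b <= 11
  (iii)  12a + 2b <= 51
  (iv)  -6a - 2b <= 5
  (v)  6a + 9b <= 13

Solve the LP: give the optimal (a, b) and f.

Extreme points and f = -12a + 2b:
  (49/11, -415/33) → f = -2594/33
  (273/46, -465/46) → f = -2103/23
  (7/6, -6) → f = -26
  (433/96, -25/16) → f = -229/4
  (-71/42, 18/7) → f = 178/7

The binding constraints are -6a - 2b = 5 and 6a + 9b = 13.
Solving simultaneously gives a = -71/42, b = 18/7.

a = -71/42, b = 18/7, maximum f = 178/7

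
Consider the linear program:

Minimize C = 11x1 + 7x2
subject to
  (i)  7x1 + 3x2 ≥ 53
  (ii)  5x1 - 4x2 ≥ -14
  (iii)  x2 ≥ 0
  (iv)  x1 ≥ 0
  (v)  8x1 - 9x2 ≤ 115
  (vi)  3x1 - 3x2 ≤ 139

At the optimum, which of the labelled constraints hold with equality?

(i) and (iii)

Feasible corners and C = 11x1 + 7x2:
  (170/43, 363/43) → C = 4411/43
  (53/7, 0) → C = 583/7
  (115/8, 0) → C = 1265/8
  (302, 767/3) → C = 15335/3
The feasible region is unbounded (it extends along (4, 5), (1, 1)), but C strictly increases along every unbounded feasible direction, so there is no improving ray and the minimum is attained at a vertex.

The minimum is at (53/7, 0). Substituting into each constraint, equality holds for (i) and (iii); the remaining constraints have slack.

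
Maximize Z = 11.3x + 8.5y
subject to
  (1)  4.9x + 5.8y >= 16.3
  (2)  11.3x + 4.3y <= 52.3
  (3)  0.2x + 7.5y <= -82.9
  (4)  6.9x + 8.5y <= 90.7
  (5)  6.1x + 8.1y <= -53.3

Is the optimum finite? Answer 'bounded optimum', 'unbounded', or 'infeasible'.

infeasible

The boundaries 4.9x + 5.8y = 16.3 and 6.1x + 8.1y = -53.3 meet at (44117/431, -36060/431), but that point violates 11.3x + 4.3y ≤ 52.3. Every candidate vertex is excluded by some other constraint, so the feasible region is empty.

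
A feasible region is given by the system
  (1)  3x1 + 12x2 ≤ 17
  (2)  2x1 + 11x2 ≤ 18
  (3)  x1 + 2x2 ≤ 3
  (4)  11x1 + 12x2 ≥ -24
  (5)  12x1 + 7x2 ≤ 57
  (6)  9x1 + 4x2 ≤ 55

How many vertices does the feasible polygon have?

6

Of the 15 pairwise boundary intersections, those satisfying every inequality are:
  (-29/9, 20/9)
  (1/3, 4/3)
  (-480/97, 246/97)
  (93/17, -21/17)
  (189/16, -821/64)
  (157/15, -49/5)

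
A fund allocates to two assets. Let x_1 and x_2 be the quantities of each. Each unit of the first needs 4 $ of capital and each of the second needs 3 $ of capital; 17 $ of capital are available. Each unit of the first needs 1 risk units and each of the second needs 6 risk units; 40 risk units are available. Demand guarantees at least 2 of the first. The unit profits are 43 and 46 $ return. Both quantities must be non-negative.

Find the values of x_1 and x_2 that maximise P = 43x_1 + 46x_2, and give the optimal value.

Extreme points and P = 43x_1 + 46x_2:
  (17/4, 0) → P = 731/4
  (2, 0) → P = 86
  (2, 3) → P = 224

The optimum lies where 4x_1 + 3x_2 = 17 and x_1 = 2.
Solving simultaneously gives x_1 = 2, x_2 = 3.

x_1 = 2, x_2 = 3, maximum P = 224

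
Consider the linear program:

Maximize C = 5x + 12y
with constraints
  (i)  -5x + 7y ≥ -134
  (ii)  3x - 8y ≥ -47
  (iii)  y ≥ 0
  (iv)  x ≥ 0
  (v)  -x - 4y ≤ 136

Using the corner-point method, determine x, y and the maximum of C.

Feasible corners and C = 5x + 12y:
  (1401/19, 637/19) → C = 771
  (134/5, 0) → C = 134
  (0, 47/8) → C = 141/2
  (0, 0) → C = 0

The optimum lies where -5x + 7y = -134 and 3x - 8y = -47.
Solving simultaneously gives x = 1401/19, y = 637/19.

x = 1401/19, y = 637/19, maximum C = 771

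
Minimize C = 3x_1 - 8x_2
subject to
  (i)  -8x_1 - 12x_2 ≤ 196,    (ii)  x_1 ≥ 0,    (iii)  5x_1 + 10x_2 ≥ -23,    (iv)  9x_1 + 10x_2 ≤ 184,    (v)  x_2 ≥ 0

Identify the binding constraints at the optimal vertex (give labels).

(ii) and (iv)

Corner points and C = 3x_1 - 8x_2:
  (0, 92/5) → C = -736/5
  (0, 0) → C = 0
  (184/9, 0) → C = 184/3

The minimum is at (0, 92/5). Substituting into each constraint, equality holds for (ii) and (iv); the remaining constraints have slack.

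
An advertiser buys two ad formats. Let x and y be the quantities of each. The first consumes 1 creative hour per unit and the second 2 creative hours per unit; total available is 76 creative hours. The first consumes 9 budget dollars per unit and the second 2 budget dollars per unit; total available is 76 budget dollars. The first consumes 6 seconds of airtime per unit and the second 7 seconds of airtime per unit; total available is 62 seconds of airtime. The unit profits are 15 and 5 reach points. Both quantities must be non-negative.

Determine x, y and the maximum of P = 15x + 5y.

x = 8, y = 2, maximum P = 130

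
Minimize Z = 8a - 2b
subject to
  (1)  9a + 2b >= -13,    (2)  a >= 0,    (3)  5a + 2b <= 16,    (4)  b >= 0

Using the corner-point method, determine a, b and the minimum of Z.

Extreme points and Z = 8a - 2b:
  (0, 8) → Z = -16
  (0, 0) → Z = 0
  (16/5, 0) → Z = 128/5

At the optimal vertex, a = 0 and 5a + 2b = 16.
Solving simultaneously gives a = 0, b = 8.

a = 0, b = 8, minimum Z = -16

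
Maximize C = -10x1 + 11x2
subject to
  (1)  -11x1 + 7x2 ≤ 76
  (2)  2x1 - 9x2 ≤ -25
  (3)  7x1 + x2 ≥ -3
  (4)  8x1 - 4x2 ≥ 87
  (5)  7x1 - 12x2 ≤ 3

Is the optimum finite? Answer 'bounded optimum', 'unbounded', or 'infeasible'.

From the feasible point (913/12, 1565/12), moving in the direction (7, 11) keeps every constraint satisfied while C increases without bound.

unbounded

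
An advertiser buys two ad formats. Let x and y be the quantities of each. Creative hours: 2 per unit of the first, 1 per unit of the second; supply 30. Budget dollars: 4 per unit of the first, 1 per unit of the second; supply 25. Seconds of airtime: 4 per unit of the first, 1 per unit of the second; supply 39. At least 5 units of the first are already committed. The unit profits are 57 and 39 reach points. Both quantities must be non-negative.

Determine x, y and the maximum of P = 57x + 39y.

x = 5, y = 5, maximum P = 480

The binding constraints are 4x + y = 25 and x = 5.
Solving simultaneously gives x = 5, y = 5.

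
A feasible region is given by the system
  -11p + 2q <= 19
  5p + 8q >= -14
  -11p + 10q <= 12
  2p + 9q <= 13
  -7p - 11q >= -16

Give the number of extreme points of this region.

3

Intersecting each pair of boundary lines and keeping only the points that satisfy every inequality leaves:
  (-118/69, -47/69)
  (282, -178)
  (28/191, 260/191)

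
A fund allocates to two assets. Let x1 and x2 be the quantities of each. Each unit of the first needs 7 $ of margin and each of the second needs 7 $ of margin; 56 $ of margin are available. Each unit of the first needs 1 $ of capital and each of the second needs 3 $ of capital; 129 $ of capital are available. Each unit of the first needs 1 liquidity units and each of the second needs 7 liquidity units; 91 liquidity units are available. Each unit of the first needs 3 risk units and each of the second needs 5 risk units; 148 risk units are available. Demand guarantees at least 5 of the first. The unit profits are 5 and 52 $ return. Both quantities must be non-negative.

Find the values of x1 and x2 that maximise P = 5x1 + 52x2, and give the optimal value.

Extreme points and P = 5x1 + 52x2:
  (8, 0) → P = 40
  (5, 0) → P = 25
  (5, 3) → P = 181

x1 = 5, x2 = 3, maximum P = 181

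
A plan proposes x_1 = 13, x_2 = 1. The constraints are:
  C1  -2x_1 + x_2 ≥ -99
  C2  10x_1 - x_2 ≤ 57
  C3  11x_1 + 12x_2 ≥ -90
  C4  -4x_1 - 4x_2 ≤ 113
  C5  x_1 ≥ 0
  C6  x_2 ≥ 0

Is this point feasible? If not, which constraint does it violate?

not feasible — violates C2

Constraint C2: 10x_1 - x_2 = 129, which is not ≤ 57. All other constraints are satisfied.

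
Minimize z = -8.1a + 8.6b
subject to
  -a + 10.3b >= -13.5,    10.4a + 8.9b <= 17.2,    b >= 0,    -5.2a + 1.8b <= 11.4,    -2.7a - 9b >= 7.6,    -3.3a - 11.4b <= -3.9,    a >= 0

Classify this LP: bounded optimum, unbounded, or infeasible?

The boundaries 10.4a + 8.9b = 17.2 and b = 0 meet at (43/26, 0), but that point violates -2.7a - 9b ≥ 7.6. Every candidate vertex is excluded by some other constraint, so the feasible region is empty.

infeasible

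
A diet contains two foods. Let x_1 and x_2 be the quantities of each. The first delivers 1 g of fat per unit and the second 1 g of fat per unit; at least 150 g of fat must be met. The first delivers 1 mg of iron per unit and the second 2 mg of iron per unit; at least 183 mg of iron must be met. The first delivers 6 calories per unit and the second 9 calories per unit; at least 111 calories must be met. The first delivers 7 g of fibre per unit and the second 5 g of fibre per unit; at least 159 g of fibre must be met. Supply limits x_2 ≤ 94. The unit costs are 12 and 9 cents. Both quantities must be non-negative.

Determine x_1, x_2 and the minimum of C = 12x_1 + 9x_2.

x_1 = 56, x_2 = 94, minimum C = 1518

Corner points and C = 12x_1 + 9x_2:
  (183, 0) → C = 2196
  (117, 33) → C = 1701
  (56, 94) → C = 1518
The feasible region is unbounded (it extends along (1, 0)), but C strictly increases along every unbounded feasible direction, so there is no improving ray and the minimum is attained at a vertex.

The optimum lies where x_1 + x_2 = 150 and x_2 = 94.
Solving simultaneously gives x_1 = 56, x_2 = 94.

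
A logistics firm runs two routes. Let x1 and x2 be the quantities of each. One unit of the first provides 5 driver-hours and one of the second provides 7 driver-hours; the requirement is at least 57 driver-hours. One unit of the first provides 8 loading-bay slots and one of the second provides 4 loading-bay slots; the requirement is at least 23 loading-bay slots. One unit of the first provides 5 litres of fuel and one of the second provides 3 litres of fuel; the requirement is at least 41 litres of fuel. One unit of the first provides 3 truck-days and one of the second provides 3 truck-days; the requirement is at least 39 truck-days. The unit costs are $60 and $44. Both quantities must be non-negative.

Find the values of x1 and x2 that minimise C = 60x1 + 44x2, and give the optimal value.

x1 = 1, x2 = 12, minimum C = 588

Vertices and C = 60x1 + 44x2:
  (0, 41/3) → C = 1804/3
  (13, 0) → C = 780
  (1, 12) → C = 588
The feasible region is unbounded (it extends along (0, 1), (1, 0)), but C strictly increases along every unbounded feasible direction, so there is no improving ray and the minimum is attained at a vertex.

At the optimal vertex, 5x1 + 3x2 = 41 and 3x1 + 3x2 = 39.
Solving simultaneously gives x1 = 1, x2 = 12.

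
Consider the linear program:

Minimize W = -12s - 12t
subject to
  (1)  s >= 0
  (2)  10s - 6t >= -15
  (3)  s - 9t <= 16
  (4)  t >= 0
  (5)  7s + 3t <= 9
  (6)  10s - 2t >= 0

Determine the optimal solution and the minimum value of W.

s = 9/22, t = 45/22, minimum W = -324/11

Vertices and W = -12s - 12t:
  (0, 0) → W = 0
  (9/7, 0) → W = -108/7
  (9/22, 45/22) → W = -324/11

The optimum lies where 7s + 3t = 9 and 10s - 2t = 0.
Solving simultaneously gives s = 9/22, t = 45/22.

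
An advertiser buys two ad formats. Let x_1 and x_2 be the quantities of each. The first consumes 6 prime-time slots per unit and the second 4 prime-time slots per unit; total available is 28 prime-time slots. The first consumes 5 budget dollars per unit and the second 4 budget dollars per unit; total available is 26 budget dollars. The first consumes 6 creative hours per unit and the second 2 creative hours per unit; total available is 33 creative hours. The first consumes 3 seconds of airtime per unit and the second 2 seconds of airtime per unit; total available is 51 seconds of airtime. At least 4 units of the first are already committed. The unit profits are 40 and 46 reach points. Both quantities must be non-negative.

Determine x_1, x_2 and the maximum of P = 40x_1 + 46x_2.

x_1 = 4, x_2 = 1, maximum P = 206

Feasible corners and P = 40x_1 + 46x_2:
  (14/3, 0) → P = 560/3
  (4, 0) → P = 160
  (4, 1) → P = 206

The binding constraints are 6x_1 + 4x_2 = 28 and x_1 = 4.
Solving simultaneously gives x_1 = 4, x_2 = 1.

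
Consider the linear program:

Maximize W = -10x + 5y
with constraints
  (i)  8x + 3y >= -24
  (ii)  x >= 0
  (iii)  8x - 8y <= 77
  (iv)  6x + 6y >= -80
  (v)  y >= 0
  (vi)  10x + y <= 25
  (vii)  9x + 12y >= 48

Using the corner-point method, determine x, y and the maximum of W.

Extreme points and W = -10x + 5y:
  (0, 25) → W = 125
  (0, 4) → W = 20
  (84/37, 85/37) → W = -415/37

x = 0, y = 25, maximum W = 125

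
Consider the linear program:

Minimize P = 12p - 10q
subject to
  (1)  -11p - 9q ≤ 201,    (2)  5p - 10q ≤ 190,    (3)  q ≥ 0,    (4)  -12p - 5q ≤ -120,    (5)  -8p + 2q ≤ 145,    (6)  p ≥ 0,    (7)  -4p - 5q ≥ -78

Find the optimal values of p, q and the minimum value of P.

p = 21/4, q = 57/5, minimum P = -51

The binding constraints are -12p - 5q = -120 and -4p - 5q = -78.
Solving simultaneously gives p = 21/4, q = 57/5.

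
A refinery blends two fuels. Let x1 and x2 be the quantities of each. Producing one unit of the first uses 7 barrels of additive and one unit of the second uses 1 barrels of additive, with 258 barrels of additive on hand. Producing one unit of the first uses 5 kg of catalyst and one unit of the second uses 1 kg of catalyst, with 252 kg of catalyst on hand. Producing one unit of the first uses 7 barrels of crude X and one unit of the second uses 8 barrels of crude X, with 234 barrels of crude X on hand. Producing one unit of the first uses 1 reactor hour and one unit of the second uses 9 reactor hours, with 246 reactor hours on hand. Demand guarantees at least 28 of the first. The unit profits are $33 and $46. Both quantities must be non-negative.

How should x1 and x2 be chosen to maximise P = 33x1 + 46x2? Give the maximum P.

x1 = 28, x2 = 19/4, maximum P = 2285/2

Corner points and P = 33x1 + 46x2:
  (234/7, 0) → P = 7722/7
  (28, 0) → P = 924
  (28, 19/4) → P = 2285/2

The binding constraints are 7x1 + 8x2 = 234 and x1 = 28.
Solving simultaneously gives x1 = 28, x2 = 19/4.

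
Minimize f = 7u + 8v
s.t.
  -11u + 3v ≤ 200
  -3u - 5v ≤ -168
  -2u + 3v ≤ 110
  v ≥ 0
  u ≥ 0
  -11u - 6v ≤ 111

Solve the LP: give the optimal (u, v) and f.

The feasible region is unbounded (it extends along (1, 0), (3, 2)), but f strictly increases along every unbounded feasible direction, so there is no improving ray and the minimum is attained at a vertex.

u = 0, v = 168/5, minimum f = 1344/5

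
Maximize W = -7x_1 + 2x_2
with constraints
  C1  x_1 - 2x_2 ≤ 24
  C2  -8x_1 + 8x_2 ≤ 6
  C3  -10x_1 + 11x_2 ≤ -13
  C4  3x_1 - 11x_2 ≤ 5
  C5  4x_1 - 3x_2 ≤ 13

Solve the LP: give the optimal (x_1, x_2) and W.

x_1 = 8/7, x_2 = -1/7, maximum W = -58/7

Extreme points and W = -7x_1 + 2x_2:
  (8/7, -1/7) → W = -58/7
  (52/7, 39/7) → W = -286/7
  (128/35, 19/35) → W = -858/35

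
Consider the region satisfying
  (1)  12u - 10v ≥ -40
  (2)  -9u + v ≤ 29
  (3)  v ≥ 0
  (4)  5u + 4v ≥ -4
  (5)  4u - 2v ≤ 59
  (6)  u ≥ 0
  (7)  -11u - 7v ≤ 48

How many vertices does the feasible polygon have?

The feasible vertices (each the meet of two boundaries and inside every other half-plane) are:
  (335/8, 217/4)
  (0, 4)
  (59/4, 0)
  (0, 0)

4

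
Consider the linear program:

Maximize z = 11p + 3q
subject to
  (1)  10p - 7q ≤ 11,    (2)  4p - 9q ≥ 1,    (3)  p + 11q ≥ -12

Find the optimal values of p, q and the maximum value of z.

p = 46/31, q = 17/31, maximum z = 557/31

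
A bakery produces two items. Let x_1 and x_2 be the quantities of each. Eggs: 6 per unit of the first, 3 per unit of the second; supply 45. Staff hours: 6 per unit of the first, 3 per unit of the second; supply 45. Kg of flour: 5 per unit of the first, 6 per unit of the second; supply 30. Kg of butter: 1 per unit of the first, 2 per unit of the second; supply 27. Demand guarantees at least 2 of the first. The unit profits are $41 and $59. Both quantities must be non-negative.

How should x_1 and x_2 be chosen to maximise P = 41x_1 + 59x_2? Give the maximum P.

x_1 = 2, x_2 = 10/3, maximum P = 836/3

Corner points and P = 41x_1 + 59x_2:
  (6, 0) → P = 246
  (2, 0) → P = 82
  (2, 10/3) → P = 836/3

At the optimal vertex, 5x_1 + 6x_2 = 30 and x_1 = 2.
Solving simultaneously gives x_1 = 2, x_2 = 10/3.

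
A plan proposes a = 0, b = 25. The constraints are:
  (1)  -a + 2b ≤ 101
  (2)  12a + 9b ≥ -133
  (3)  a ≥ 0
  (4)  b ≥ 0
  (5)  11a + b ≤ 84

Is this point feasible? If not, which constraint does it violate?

(1): 50 ≤ 101 ✓
(2): 225 ≥ -133 ✓
(3): 0 ≥ 0 ✓
(4): 25 ≥ 0 ✓
(5): 25 ≤ 84 ✓

feasible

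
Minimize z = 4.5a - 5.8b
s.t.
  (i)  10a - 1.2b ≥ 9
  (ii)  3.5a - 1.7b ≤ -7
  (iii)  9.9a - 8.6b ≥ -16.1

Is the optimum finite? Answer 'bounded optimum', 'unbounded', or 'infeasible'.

The boundaries 10a - 1.2b = 9 and 3.5a - 1.7b = -7 meet at (237/128, 1015/128), but that point violates 9.9a - 8.6b ≥ -16.1. Every candidate vertex is excluded by some other constraint, so the feasible region is empty.

infeasible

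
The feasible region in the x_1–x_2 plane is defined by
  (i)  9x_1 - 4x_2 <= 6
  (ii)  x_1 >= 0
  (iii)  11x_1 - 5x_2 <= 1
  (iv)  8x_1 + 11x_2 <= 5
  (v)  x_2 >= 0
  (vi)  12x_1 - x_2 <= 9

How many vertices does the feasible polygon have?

Pairwise boundary intersections that survive every other constraint:
  (0, 5/11)
  (0, 0)
  (36/161, 47/161)
  (1/11, 0)

4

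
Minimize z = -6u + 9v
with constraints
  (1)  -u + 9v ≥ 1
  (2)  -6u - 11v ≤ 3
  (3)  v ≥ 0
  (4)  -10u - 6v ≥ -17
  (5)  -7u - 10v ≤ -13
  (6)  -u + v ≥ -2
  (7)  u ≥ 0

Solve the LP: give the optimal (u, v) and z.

u = 49/32, v = 9/32, minimum z = -213/32

The binding constraints are -u + 9v = 1 and -10u - 6v = -17.
Solving simultaneously gives u = 49/32, v = 9/32.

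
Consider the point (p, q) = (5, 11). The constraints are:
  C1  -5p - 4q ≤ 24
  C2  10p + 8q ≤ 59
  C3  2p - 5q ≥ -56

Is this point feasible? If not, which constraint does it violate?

Constraint C2: 10p + 8q = 138, which is not ≤ 59. All other constraints are satisfied.

not feasible — violates C2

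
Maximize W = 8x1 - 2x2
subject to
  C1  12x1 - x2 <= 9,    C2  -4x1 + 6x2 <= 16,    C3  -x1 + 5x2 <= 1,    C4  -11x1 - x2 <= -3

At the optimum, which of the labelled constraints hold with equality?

Extreme points and W = 8x1 - 2x2:
  (46/59, 21/59) → W = 326/59
  (12/23, -63/23) → W = 222/23
  (1/4, 1/4) → W = 3/2

The maximum is at (12/23, -63/23). Substituting into each constraint, equality holds for C1 and C4; the remaining constraints have slack.

C1 and C4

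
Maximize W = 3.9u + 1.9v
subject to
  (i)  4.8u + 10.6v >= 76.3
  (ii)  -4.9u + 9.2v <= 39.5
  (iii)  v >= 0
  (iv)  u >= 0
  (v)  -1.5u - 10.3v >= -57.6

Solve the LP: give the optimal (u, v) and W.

Corner points and W = 3.9u + 1.9v:
  (763/48, 0) → W = 9919/160
  (17533/3354, 5401/1118) → W = 82637/2795
  (192/5, 0) → W = 3744/25

u = 38.4, v = 0, maximum W = 149.76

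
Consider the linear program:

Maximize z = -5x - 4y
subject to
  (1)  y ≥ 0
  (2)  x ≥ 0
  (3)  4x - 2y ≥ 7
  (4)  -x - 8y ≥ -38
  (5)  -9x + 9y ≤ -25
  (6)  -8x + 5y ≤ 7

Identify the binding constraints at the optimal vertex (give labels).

Extreme points and z = -5x - 4y:
  (38, 0) → z = -190
  (25/9, 0) → z = -125/9
  (542/81, 317/81) → z = -442/9

The maximum is at (25/9, 0). Substituting into each constraint, equality holds for (1) and (5); the remaining constraints have slack.

(1) and (5)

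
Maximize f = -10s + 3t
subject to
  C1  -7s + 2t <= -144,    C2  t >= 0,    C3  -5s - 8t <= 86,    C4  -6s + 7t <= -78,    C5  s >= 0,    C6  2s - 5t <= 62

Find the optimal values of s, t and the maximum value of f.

Corner points and f = -10s + 3t:
  (144/7, 0) → f = -1440/7
  (852/37, 318/37) → f = -7566/37
  (31, 0) → f = -310
The feasible region is unbounded (it extends along (5, 2), (7, 6)), but f strictly decreases along every unbounded feasible direction, so there is no improving ray and the maximum is attained at a vertex.

The binding constraints are -7s + 2t = -144 and -6s + 7t = -78.
Solving simultaneously gives s = 852/37, t = 318/37.

s = 852/37, t = 318/37, maximum f = -7566/37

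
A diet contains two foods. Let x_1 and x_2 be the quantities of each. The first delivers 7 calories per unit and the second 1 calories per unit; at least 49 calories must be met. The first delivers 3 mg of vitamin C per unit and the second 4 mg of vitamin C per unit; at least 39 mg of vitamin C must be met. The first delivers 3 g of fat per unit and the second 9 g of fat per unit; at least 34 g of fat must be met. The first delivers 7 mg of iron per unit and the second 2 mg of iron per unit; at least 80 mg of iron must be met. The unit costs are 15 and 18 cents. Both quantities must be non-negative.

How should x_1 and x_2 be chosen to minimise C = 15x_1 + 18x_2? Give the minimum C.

x_1 = 11, x_2 = 3/2, minimum C = 192

Corner points and C = 15x_1 + 18x_2:
  (0, 49) → C = 882
  (13, 0) → C = 195
  (18/7, 31) → C = 4176/7
  (11, 3/2) → C = 192
The feasible region is unbounded (it extends along (0, 1), (1, 0)), but C strictly increases along every unbounded feasible direction, so there is no improving ray and the minimum is attained at a vertex.

At the optimal vertex, 3x_1 + 4x_2 = 39 and 7x_1 + 2x_2 = 80.
Solving simultaneously gives x_1 = 11, x_2 = 3/2.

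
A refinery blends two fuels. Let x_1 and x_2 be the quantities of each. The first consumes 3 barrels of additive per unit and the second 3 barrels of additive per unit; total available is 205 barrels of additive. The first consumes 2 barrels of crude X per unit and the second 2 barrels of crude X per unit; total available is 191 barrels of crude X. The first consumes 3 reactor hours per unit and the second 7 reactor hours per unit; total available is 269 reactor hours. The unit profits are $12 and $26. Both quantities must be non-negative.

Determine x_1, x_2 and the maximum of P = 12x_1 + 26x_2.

x_1 = 157/3, x_2 = 16, maximum P = 1044

Feasible corners and P = 12x_1 + 26x_2:
  (0, 0) → P = 0
  (0, 269/7) → P = 6994/7
  (205/3, 0) → P = 820
  (157/3, 16) → P = 1044

At the optimal vertex, 3x_1 + 3x_2 = 205 and 3x_1 + 7x_2 = 269.
Solving simultaneously gives x_1 = 157/3, x_2 = 16.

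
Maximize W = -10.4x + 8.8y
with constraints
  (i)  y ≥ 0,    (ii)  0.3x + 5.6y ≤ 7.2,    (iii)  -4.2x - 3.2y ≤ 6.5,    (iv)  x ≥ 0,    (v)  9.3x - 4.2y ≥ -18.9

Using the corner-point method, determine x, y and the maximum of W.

Feasible corners and W = -10.4x + 8.8y:
  (24, 0) → W = -1248/5
  (0, 0) → W = 0
  (0, 9/7) → W = 396/35

At the optimal vertex, 0.3x + 5.6y = 7.2 and x = 0.
Solving simultaneously gives x = 0, y = 9/7.

x = 0, y = 9/7, maximum W = 396/35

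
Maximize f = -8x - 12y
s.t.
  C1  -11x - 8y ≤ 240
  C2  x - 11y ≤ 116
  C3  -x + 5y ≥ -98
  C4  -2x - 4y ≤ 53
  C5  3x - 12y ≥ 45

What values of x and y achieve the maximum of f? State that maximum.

x = -38/3, y = -83/12, maximum f = 553/3

Vertices and f = -8x - 12y:
  (83, -3) → f = -628
  (-119/26, -285/26) → f = 2186/13
  (-38/3, -83/12) → f = 553/3
The feasible region is unbounded (it extends along (5, 1), (4, 1)), but f strictly decreases along every unbounded feasible direction, so there is no improving ray and the maximum is attained at a vertex.

The binding constraints are -2x - 4y = 53 and 3x - 12y = 45.
Solving simultaneously gives x = -38/3, y = -83/12.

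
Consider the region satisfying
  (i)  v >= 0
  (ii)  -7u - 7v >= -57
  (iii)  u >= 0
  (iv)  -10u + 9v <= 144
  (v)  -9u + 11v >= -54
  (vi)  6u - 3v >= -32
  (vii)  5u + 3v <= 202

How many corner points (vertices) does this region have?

The feasible vertices (each the meet of two boundaries and inside every other half-plane) are:
  (0, 0)
  (6, 0)
  (0, 57/7)
  (201/28, 27/28)

4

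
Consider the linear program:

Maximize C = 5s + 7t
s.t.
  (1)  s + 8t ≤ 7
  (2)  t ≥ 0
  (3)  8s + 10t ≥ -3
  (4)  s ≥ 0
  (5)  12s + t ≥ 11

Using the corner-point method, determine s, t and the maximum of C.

s = 7, t = 0, maximum C = 35

Extreme points and C = 5s + 7t:
  (7, 0) → C = 35
  (81/95, 73/95) → C = 916/95
  (11/12, 0) → C = 55/12

At the optimal vertex, s + 8t = 7 and t = 0.
Solving simultaneously gives s = 7, t = 0.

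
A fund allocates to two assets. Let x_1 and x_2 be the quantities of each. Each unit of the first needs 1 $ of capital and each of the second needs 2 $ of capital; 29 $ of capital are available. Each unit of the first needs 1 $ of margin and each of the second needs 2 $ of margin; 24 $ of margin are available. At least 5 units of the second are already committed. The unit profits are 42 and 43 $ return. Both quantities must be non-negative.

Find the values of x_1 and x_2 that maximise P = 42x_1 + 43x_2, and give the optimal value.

x_1 = 14, x_2 = 5, maximum P = 803

Feasible corners and P = 42x_1 + 43x_2:
  (0, 12) → P = 516
  (0, 5) → P = 215
  (14, 5) → P = 803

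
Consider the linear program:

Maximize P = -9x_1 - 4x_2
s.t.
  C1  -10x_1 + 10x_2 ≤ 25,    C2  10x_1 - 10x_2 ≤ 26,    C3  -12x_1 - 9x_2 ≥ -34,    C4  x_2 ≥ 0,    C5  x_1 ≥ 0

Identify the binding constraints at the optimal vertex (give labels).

C4 and C5

Extreme points and P = -9x_1 - 4x_2:
  (23/42, 64/21) → P = -719/42
  (0, 5/2) → P = -10
  (41/15, 2/15) → P = -377/15
  (13/5, 0) → P = -117/5
  (0, 0) → P = 0

The maximum is at (0, 0). Substituting into each constraint, equality holds for C4 and C5; the remaining constraints have slack.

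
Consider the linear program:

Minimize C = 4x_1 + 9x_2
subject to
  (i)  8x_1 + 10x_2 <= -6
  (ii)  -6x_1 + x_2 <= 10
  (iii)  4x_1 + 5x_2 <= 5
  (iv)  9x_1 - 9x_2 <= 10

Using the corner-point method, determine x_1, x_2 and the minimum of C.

Vertices and C = 4x_1 + 9x_2:
  (-53/34, 11/17) → C = -7/17
  (23/81, -67/81) → C = -511/81
  (-20/9, -10/3) → C = -350/9

x_1 = -20/9, x_2 = -10/3, minimum C = -350/9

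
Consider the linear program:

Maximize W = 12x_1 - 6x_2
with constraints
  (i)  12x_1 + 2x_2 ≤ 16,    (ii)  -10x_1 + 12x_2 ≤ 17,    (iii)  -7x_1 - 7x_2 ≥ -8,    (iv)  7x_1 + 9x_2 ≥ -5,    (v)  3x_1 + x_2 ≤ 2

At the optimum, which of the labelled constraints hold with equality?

(iv) and (v)

Vertices and W = 12x_1 - 6x_2:
  (-23/154, 199/154) → W = -105/11
  (-71/58, 23/58) → W = -495/29
  (3/7, 5/7) → W = 6/7
  (23/20, -29/20) → W = 45/2

The maximum is at (23/20, -29/20). Substituting into each constraint, equality holds for (iv) and (v); the remaining constraints have slack.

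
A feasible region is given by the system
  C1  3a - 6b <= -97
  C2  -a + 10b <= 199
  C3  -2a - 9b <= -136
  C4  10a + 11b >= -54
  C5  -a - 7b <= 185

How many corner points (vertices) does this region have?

Pairwise boundary intersections that survive every other constraint:
  (28/3, 125/6)
  (-19/13, 602/39)
  (-431/29, 534/29)

3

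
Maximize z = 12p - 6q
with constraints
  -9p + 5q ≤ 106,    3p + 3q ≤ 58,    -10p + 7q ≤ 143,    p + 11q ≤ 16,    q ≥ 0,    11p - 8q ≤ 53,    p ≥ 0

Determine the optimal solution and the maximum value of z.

p = 237/43, q = 41/43, maximum z = 2598/43

Corner points and z = 12p - 6q:
  (237/43, 41/43) → z = 2598/43
  (0, 16/11) → z = -96/11
  (53/11, 0) → z = 636/11
  (0, 0) → z = 0

At the optimal vertex, p + 11q = 16 and 11p - 8q = 53.
Solving simultaneously gives p = 237/43, q = 41/43.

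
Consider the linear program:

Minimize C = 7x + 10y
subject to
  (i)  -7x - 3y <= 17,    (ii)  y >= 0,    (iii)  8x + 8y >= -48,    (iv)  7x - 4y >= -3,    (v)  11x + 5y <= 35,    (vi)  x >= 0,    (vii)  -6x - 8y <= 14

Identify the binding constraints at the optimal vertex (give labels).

Extreme points and C = 7x + 10y:
  (35/11, 0) → C = 245/11
  (0, 0) → C = 0
  (125/79, 278/79) → C = 3655/79
  (0, 3/4) → C = 15/2

The minimum is at (0, 0). Substituting into each constraint, equality holds for (ii) and (vi); the remaining constraints have slack.

(ii) and (vi)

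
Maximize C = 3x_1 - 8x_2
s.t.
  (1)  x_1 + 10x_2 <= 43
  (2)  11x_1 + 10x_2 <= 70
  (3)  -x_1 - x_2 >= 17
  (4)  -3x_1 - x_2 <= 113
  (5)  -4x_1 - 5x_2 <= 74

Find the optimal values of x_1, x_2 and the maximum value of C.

x_1 = -11, x_2 = -6, maximum C = 15

Vertices and C = 3x_1 - 8x_2:
  (-71/3, 20/3) → C = -373/3
  (-191/7, 246/35) → C = -4833/35
  (-11, -6) → C = 15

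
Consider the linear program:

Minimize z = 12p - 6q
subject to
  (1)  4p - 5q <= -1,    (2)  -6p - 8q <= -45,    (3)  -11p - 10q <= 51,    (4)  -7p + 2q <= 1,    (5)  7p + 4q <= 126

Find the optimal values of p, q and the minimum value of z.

p = 124/21, q = 127/6, minimum z = -393/7

Corner points and z = 12p - 6q:
  (7/2, 3) → z = 24
  (626/51, 511/51) → z = 1482/17
  (41/34, 321/68) → z = -471/34
  (124/21, 127/6) → z = -393/7

At the optimal vertex, -7p + 2q = 1 and 7p + 4q = 126.
Solving simultaneously gives p = 124/21, q = 127/6.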